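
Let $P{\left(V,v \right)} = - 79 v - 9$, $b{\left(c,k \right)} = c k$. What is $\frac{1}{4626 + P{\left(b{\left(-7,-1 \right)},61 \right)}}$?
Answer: $- \frac{1}{202} \approx -0.0049505$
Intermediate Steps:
$P{\left(V,v \right)} = -9 - 79 v$
$\frac{1}{4626 + P{\left(b{\left(-7,-1 \right)},61 \right)}} = \frac{1}{4626 - 4828} = \frac{1}{-202} = - \frac{1}{202}$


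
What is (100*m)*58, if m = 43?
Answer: 249400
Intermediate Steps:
(100*m)*58 = (100*43)*58 = 4300*58 = 249400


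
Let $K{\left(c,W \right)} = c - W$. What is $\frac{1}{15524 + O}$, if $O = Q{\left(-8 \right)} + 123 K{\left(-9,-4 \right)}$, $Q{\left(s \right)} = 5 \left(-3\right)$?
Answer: $\frac{1}{14894} \approx 6.7141 \cdot 10^{-5}$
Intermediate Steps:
$Q{\left(s \right)} = -15$
$O = -630$ ($O = -15 + 123 \left(-9 - -4\right) = -15 + 123 \left(-9 + 4\right) = -15 + 123 \left(-5\right) = -15 - 615 = -630$)
$\frac{1}{15524 + O} = \frac{1}{15524 - 630} = \frac{1}{14894}$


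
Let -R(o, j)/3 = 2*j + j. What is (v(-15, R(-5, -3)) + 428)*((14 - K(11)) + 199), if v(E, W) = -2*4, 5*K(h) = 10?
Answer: 88620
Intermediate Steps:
K(h) = 2 (K(h) = (1/5)*10 = 2)
R(o, j) = -9*j (R(o, j) = -3*(2*j + j) = -9*j)
v(E, W) = -8
(v(-15, R(-5, -3)) + 428)*((14 - K(11)) + 199) = (-8 + 428)*((14 - 1*2) + 199) = 420*((14 - 2) + 199) = 420*(12 + 199) = 420*211 = 88620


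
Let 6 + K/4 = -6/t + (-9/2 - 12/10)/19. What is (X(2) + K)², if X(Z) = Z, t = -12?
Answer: 11236/25 ≈ 449.44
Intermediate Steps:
K = -116/5 (K = -24 + 4*(-6/(-12) + (-9/2 - 12/10)/19) = -24 + 4*(-6*(-1/12) + (-9*½ - 12*⅒)*(1/19)) = -24 + 4*(½ + (-9/2 - 6/5)*(1/19)) = -24 + 4*(½ - 57/10*1/19) = -24 + 4*(½ - 3/10) = -24 + 4*(⅕) = -24 + ⅘ = -116/5 ≈ -23.200)
(X(2) + K)² = (2 - 116/5)² = (-106/5)² = 11236/25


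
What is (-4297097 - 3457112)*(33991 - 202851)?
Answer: 1309375731740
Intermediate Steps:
(-4297097 - 3457112)*(33991 - 202851) = -7754209*(-168860) = 1309375731740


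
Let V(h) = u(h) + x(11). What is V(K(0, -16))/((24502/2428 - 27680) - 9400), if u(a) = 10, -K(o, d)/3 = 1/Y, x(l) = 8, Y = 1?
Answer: -21852/45002869 ≈ -0.00048557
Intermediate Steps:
K(o, d) = -3 (K(o, d) = -3/1 = -3*1 = -3)
V(h) = 18 (V(h) = 10 + 8 = 18)
V(K(0, -16))/((24502/2428 - 27680) - 9400) = 18/((24502/2428 - 27680) - 9400) = 18/((24502*(1/2428) - 27680) - 9400) = 18/((12251/1214 - 27680) - 9400) = 18/(-33591269/1214 - 9400) = 18/(-45002869/1214) = 18*(-1214/45002869) = -21852/45002869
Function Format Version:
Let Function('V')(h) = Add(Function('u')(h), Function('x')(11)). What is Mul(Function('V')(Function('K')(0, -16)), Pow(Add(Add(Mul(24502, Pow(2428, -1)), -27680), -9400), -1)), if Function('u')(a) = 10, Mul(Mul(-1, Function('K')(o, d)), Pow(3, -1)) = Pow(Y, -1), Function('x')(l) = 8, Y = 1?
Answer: Rational(-21852, 45002869) ≈ -0.00048557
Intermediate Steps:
Function('K')(o, d) = -3 (Function('K')(o, d) = Mul(-3, Pow(1, -1)) = Mul(-3, 1) = -3)
Function('V')(h) = 18 (Function('V')(h) = Add(10, 8) = 18)
Mul(Function('V')(Function('K')(0, -16)), Pow(Add(Add(Mul(24502, Pow(2428, -1)), -27680), -9400), -1)) = Mul(18, Pow(Add(Add(Mul(24502, Pow(2428, -1)), -27680), -9400), -1)) = Mul(18, Pow(Add(Add(Mul(24502, Rational(1, 2428)), -27680), -9400), -1)) = Mul(18, Pow(Add(Add(Rational(12251, 1214), -27680), -9400), -1)) = Mul(18, Pow(Add(Rational(-33591269, 1214), -9400), -1)) = Mul(18, Pow(Rational(-45002869, 1214), -1)) = Mul(18, Rational(-1214, 45002869)) = Rational(-21852, 45002869)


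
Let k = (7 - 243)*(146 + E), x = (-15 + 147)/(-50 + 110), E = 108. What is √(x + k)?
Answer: 3*I*√166505/5 ≈ 244.83*I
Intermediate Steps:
x = 11/5 (x = 132/60 = 132*(1/60) = 11/5 ≈ 2.2000)
k = -59944 (k = (7 - 243)*(146 + 108) = -236*254 = -59944)
√(x + k) = √(11/5 - 59944) = √(-299709/5) = 3*I*√166505/5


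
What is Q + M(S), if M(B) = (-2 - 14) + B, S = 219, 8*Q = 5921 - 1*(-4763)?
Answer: 3077/2 ≈ 1538.5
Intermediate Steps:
Q = 2671/2 (Q = (5921 - 1*(-4763))/8 = (5921 + 4763)/8 = (⅛)*10684 = 2671/2 ≈ 1335.5)
M(B) = -16 + B
Q + M(S) = 2671/2 + (-16 + 219) = 2671/2 + 203 = 3077/2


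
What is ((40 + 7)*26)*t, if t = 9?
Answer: 10998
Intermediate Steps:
((40 + 7)*26)*t = ((40 + 7)*26)*9 = (47*26)*9 = 1222*9 = 10998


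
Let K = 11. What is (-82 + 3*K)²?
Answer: 2401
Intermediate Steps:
(-82 + 3*K)² = (-82 + 3*11)² = (-82 + 33)² = (-49)² = 2401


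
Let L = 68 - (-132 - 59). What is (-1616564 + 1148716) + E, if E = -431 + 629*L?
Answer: -305368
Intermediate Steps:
L = 259 (L = 68 - 1*(-191) = 68 + 191 = 259)
E = 162480 (E = -431 + 629*259 = -431 + 162911 = 162480)
(-1616564 + 1148716) + E = (-1616564 + 1148716) + 162480 = -467848 + 162480 = -305368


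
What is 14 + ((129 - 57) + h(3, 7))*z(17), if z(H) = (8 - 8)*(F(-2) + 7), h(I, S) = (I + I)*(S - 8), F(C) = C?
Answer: 14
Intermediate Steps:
h(I, S) = 2*I*(-8 + S) (h(I, S) = (2*I)*(-8 + S) = 2*I*(-8 + S))
z(H) = 0 (z(H) = (8 - 8)*(-2 + 7) = 0*5 = 0)
14 + ((129 - 57) + h(3, 7))*z(17) = 14 + ((129 - 57) + 2*3*(-8 + 7))*0 = 14 + (72 + 2*3*(-1))*0 = 14 + (72 - 6)*0 = 14 + 66*0 = 14 + 0 = 14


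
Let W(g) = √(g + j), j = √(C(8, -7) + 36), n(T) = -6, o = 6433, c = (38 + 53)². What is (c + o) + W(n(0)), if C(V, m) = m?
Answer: 14714 + √(-6 + √29) ≈ 14714.0 + 0.78411*I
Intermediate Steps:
c = 8281 (c = 91² = 8281)
j = √29 (j = √(-7 + 36) = √29 ≈ 5.3852)
W(g) = √(g + √29)
(c + o) + W(n(0)) = (8281 + 6433) + √(-6 + √29) = 14714 + √(-6 + √29)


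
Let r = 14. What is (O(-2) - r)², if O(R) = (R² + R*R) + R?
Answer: 64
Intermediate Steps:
O(R) = R + 2*R² (O(R) = (R² + R²) + R = 2*R² + R = R + 2*R²)
(O(-2) - r)² = (-2*(1 + 2*(-2)) - 1*14)² = (-2*(1 - 4) - 14)² = (-2*(-3) - 14)² = (6 - 14)² = (-8)² = 64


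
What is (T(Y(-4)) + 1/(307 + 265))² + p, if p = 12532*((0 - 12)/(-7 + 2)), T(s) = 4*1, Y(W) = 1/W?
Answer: 49229436261/1635920 ≈ 30093.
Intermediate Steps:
Y(W) = 1/W
T(s) = 4
p = 150384/5 (p = 12532*(-12/(-5)) = 12532*(-12*(-⅕)) = 12532*(12/5) = 150384/5 ≈ 30077.)
(T(Y(-4)) + 1/(307 + 265))² + p = (4 + 1/(307 + 265))² + 150384/5 = (4 + 1/572)² + 150384/5 = (2289/572)² + 150384/5 = 5239521/327184 + 150384/5 = 49229436261/1635920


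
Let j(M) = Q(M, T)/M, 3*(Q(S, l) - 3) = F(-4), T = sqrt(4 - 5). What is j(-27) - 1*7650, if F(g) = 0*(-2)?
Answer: -68851/9 ≈ -7650.1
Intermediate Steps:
T = I (T = sqrt(-1) = I ≈ 1.0*I)
F(g) = 0
Q(S, l) = 3 (Q(S, l) = 3 + (1/3)*0 = 3 + 0 = 3)
j(M) = 3/M
j(-27) - 1*7650 = 3/(-27) - 1*7650 = 3*(-1/27) - 7650 = -1/9 - 7650 = -68851/9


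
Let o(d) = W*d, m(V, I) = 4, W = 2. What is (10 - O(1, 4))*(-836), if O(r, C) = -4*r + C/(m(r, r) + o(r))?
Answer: -33440/3 ≈ -11147.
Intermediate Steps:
o(d) = 2*d
O(r, C) = -4*r + C/(4 + 2*r)
(10 - O(1, 4))*(-836) = (10 - (4 - 16*1 - 8*1**2)/(2*(2 + 1)))*(-836) = (10 - (4 - 16 - 8*1)/(2*3))*(-836) = (10 - (4 - 16 - 8)/(2*3))*(-836) = (10 - (-20)/(2*3))*(-836) = (10 - 1*(-10/3))*(-836) = (10 + 10/3)*(-836) = (40/3)*(-836) = -33440/3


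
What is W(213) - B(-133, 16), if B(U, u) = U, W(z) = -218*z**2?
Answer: -9890309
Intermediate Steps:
W(213) - B(-133, 16) = -218*213**2 - 1*(-133) = -218*45369 + 133 = -9890442 + 133 = -9890309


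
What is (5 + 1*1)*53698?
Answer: 322188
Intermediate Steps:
(5 + 1*1)*53698 = (5 + 1)*53698 = 6*53698 = 322188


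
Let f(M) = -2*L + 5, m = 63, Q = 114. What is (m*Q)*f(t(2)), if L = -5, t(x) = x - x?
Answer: 107730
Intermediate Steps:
t(x) = 0
f(M) = 15 (f(M) = -2*(-5) + 5 = 10 + 5 = 15)
(m*Q)*f(t(2)) = (63*114)*15 = 7182*15 = 107730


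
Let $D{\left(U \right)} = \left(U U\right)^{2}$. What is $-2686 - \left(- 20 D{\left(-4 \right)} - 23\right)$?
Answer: $2457$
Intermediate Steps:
$D{\left(U \right)} = U^{4}$ ($D{\left(U \right)} = \left(U^{2}\right)^{2} = U^{4}$)
$-2686 - \left(- 20 D{\left(-4 \right)} - 23\right) = -2686 - \left(- 20 \left(-4\right)^{4} - 23\right) = -2686 - \left(\left(-20\right) 256 - 23\right) = -2686 - \left(-5120 - 23\right) = -2686 - -5143 = -2686 + 5143 = 2457$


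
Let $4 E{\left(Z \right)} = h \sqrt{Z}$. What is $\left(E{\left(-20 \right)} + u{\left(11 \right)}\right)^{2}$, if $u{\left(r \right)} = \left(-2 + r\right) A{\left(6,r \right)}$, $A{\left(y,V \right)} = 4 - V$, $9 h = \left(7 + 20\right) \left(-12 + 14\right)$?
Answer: $3924 - 378 i \sqrt{5} \approx 3924.0 - 845.23 i$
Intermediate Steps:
$h = 6$ ($h = \frac{\left(7 + 20\right) \left(-12 + 14\right)}{9} = \frac{27 \cdot 2}{9} = \frac{1}{9} \cdot 54 = 6$)
$E{\left(Z \right)} = \frac{3 \sqrt{Z}}{2}$ ($E{\left(Z \right)} = \frac{6 \sqrt{Z}}{4} = \frac{3 \sqrt{Z}}{2}$)
$u{\left(r \right)} = \left(-2 + r\right) \left(4 - r\right)$
$\left(E{\left(-20 \right)} + u{\left(11 \right)}\right)^{2} = \left(\frac{3 \sqrt{-20}}{2} - \left(-4 + 11\right) \left(-2 + 11\right)\right)^{2} = \left(\frac{3 \cdot 2 i \sqrt{5}}{2} - 7 \cdot 9\right)^{2} = \left(3 i \sqrt{5} - 63\right)^{2} = \left(-63 + 3 i \sqrt{5}\right)^{2}$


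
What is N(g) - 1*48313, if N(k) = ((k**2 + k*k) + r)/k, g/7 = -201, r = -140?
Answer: -10276507/201 ≈ -51127.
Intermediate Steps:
g = -1407 (g = 7*(-201) = -1407)
N(k) = (-140 + 2*k**2)/k (N(k) = ((k**2 + k*k) - 140)/k = ((k**2 + k**2) - 140)/k = (2*k**2 - 140)/k = (-140 + 2*k**2)/k)
N(g) - 1*48313 = (-140/(-1407) + 2*(-1407)) - 1*48313 = (-140*(-1/1407) - 2814) - 48313 = (20/201 - 2814) - 48313 = -565594/201 - 48313 = -10276507/201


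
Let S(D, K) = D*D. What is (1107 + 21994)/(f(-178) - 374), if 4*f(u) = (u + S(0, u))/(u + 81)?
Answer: -4481594/72467 ≈ -61.843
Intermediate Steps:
S(D, K) = D²
f(u) = u/(4*(81 + u)) (f(u) = ((u + 0²)/(u + 81))/4 = ((u + 0)/(81 + u))/4 = (u/(81 + u))/4 = u/(4*(81 + u)))
(1107 + 21994)/(f(-178) - 374) = (1107 + 21994)/((¼)*(-178)/(81 - 178) - 374) = 23101/((¼)*(-178)/(-97) - 374) = 23101/((¼)*(-178)*(-1/97) - 374) = 23101/(89/194 - 374) = 23101/(-72467/194) = 23101*(-194/72467) = -4481594/72467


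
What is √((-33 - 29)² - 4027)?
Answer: I*√183 ≈ 13.528*I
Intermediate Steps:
√((-33 - 29)² - 4027) = √((-62)² - 4027) = √(3844 - 4027) = √(-183) = I*√183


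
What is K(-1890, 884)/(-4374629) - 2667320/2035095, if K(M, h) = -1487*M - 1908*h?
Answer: -2791097942258/1780557120951 ≈ -1.5675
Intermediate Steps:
K(M, h) = -1908*h - 1487*M
K(-1890, 884)/(-4374629) - 2667320/2035095 = (-1908*884 - 1487*(-1890))/(-4374629) - 2667320/2035095 = (-1686672 + 2810430)*(-1/4374629) - 2667320*1/2035095 = 1123758*(-1/4374629) - 533464/407019 = -1123758/4374629 - 533464/407019 = -2791097942258/1780557120951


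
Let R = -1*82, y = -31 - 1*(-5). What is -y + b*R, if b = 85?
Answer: -6944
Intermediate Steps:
y = -26 (y = -31 + 5 = -26)
R = -82
-y + b*R = -1*(-26) + 85*(-82) = 26 - 6970 = -6944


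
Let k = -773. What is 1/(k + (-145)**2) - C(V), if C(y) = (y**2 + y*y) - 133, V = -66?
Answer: -173741907/20252 ≈ -8579.0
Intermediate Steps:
C(y) = -133 + 2*y**2 (C(y) = (y**2 + y**2) - 133 = 2*y**2 - 133 = -133 + 2*y**2)
1/(k + (-145)**2) - C(V) = 1/(-773 + (-145)**2) - (-133 + 2*(-66)**2) = 1/(-773 + 21025) - (-133 + 2*4356) = 1/20252 - (-133 + 8712) = 1/20252 - 1*8579 = 1/20252 - 8579 = -173741907/20252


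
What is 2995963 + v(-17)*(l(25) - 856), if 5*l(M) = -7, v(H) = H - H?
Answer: 2995963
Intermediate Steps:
v(H) = 0
l(M) = -7/5 (l(M) = (1/5)*(-7) = -7/5)
2995963 + v(-17)*(l(25) - 856) = 2995963 + 0*(-7/5 - 856) = 2995963 + 0*(-4287/5) = 2995963 + 0 = 2995963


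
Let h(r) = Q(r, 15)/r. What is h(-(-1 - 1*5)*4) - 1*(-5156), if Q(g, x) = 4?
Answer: 30937/6 ≈ 5156.2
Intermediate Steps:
h(r) = 4/r
h(-(-1 - 1*5)*4) - 1*(-5156) = 4/((-(-1 - 1*5)*4)) - 1*(-5156) = 4/((-(-1 - 5)*4)) + 5156 = 4/((-1*(-6)*4)) + 5156 = 4/((6*4)) + 5156 = 4/24 + 5156 = 4*(1/24) + 5156 = ⅙ + 5156 = 30937/6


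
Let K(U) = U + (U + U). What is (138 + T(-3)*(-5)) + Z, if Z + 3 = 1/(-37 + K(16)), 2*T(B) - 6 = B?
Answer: 2807/22 ≈ 127.59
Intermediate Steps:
T(B) = 3 + B/2
K(U) = 3*U (K(U) = U + 2*U = 3*U)
Z = -32/11 (Z = -3 + 1/(-37 + 3*16) = -3 + 1/(-37 + 48) = -3 + 1/11 = -32/11 ≈ -2.9091)
(138 + T(-3)*(-5)) + Z = (138 + (3 + (½)*(-3))*(-5)) - 32/11 = (138 + (3 - 3/2)*(-5)) - 32/11 = (138 + (3/2)*(-5)) - 32/11 = (138 - 15/2) - 32/11 = 261/2 - 32/11 = 2807/22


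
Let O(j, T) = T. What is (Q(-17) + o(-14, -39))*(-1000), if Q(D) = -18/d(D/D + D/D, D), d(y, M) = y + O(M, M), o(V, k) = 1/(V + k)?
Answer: -62600/53 ≈ -1181.1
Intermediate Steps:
d(y, M) = M + y (d(y, M) = y + M = M + y)
Q(D) = -18/(2 + D) (Q(D) = -18/(D + (D/D + D/D)) = -18/(D + (1 + 1)) = -18/(D + 2) = -18/(2 + D))
(Q(-17) + o(-14, -39))*(-1000) = (-18/(2 - 17) + 1/(-14 - 39))*(-1000) = (-18/(-15) + 1/(-53))*(-1000) = (-18*(-1/15) - 1/53)*(-1000) = (6/5 - 1/53)*(-1000) = (313/265)*(-1000) = -62600/53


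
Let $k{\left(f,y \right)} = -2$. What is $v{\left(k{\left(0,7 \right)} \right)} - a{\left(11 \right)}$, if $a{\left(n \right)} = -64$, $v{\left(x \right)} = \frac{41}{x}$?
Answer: $\frac{87}{2} \approx 43.5$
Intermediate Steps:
$v{\left(k{\left(0,7 \right)} \right)} - a{\left(11 \right)} = \frac{41}{-2} - -64 = 41 \left(- \frac{1}{2}\right) + 64 = - \frac{41}{2} + 64 = \frac{87}{2}$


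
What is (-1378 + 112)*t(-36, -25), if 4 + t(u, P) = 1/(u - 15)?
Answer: 86510/17 ≈ 5088.8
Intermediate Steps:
t(u, P) = -4 + 1/(-15 + u) (t(u, P) = -4 + 1/(u - 15) = -4 + 1/(-15 + u))
(-1378 + 112)*t(-36, -25) = (-1378 + 112)*((61 - 4*(-36))/(-15 - 36)) = -1266*(61 + 144)/(-51) = -(-422)*205/17 = -1266*(-205/51) = 86510/17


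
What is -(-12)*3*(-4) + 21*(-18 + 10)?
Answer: -312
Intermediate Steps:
-(-12)*3*(-4) + 21*(-18 + 10) = -4*(-9)*(-4) + 21*(-8) = 36*(-4) - 168 = -144 - 168 = -312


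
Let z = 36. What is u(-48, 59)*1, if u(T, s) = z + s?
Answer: 95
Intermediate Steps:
u(T, s) = 36 + s
u(-48, 59)*1 = (36 + 59)*1 = 95*1 = 95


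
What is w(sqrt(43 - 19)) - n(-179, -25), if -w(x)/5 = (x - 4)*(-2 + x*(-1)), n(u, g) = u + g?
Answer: 284 - 20*sqrt(6) ≈ 235.01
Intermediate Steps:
n(u, g) = g + u
w(x) = -5*(-4 + x)*(-2 - x) (w(x) = -5*(x - 4)*(-2 + x*(-1)) = -5*(-4 + x)*(-2 - x))
w(sqrt(43 - 19)) - n(-179, -25) = (-40 - 10*sqrt(43 - 19) + 5*(sqrt(43 - 19))**2) - (-25 - 179) = (-40 - 20*sqrt(6) + 5*(sqrt(24))**2) - 1*(-204) = (-40 - 20*sqrt(6) + 5*(2*sqrt(6))**2) + 204 = (-40 - 20*sqrt(6) + 5*24) + 204 = (-40 - 20*sqrt(6) + 120) + 204 = (80 - 20*sqrt(6)) + 204 = 284 - 20*sqrt(6)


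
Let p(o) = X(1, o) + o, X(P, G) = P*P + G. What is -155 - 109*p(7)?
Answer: -1790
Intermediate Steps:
X(P, G) = G + P² (X(P, G) = P² + G = G + P²)
p(o) = 1 + 2*o (p(o) = (o + 1²) + o = (o + 1) + o = (1 + o) + o = 1 + 2*o)
-155 - 109*p(7) = -155 - 109*(1 + 2*7) = -155 - 109*(1 + 14) = -155 - 109*15 = -155 - 1635 = -1790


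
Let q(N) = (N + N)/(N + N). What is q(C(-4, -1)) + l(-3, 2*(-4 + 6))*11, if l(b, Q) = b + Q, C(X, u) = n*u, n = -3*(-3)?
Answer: 12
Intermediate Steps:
n = 9
C(X, u) = 9*u
l(b, Q) = Q + b
q(N) = 1 (q(N) = (2*N)/((2*N)) = (2*N)*(1/(2*N)) = 1)
q(C(-4, -1)) + l(-3, 2*(-4 + 6))*11 = 1 + (2*(-4 + 6) - 3)*11 = 1 + (2*2 - 3)*11 = 1 + (4 - 3)*11 = 1 + 1*11 = 1 + 11 = 12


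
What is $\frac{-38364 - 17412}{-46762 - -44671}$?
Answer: $\frac{18592}{697} \approx 26.674$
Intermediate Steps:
$\frac{-38364 - 17412}{-46762 - -44671} = - \frac{55776}{-46762 + 44671} = - \frac{55776}{-2091} = \left(-55776\right) \left(- \frac{1}{2091}\right) = \frac{18592}{697}$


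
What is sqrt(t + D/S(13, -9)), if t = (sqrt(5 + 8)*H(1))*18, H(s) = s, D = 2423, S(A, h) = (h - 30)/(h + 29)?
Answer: sqrt(-1889940 + 27378*sqrt(13))/39 ≈ 34.317*I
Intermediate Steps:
S(A, h) = (-30 + h)/(29 + h)
t = 18*sqrt(13) (t = (sqrt(5 + 8)*1)*18 = (sqrt(13)*1)*18 = sqrt(13)*18 = 18*sqrt(13) ≈ 64.900)
sqrt(t + D/S(13, -9)) = sqrt(18*sqrt(13) + 2423/(((-30 - 9)/(29 - 9)))) = sqrt(18*sqrt(13) + 2423/((-39/20))) = sqrt(18*sqrt(13) + 2423/(((1/20)*(-39)))) = sqrt(18*sqrt(13) + 2423/(-39/20)) = sqrt(18*sqrt(13) + 2423*(-20/39)) = sqrt(18*sqrt(13) - 48460/39) = sqrt(-48460/39 + 18*sqrt(13))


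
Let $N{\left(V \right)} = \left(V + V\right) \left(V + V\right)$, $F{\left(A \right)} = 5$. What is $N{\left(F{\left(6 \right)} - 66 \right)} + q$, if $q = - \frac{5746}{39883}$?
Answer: $\frac{593612826}{39883} \approx 14884.0$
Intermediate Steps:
$N{\left(V \right)} = 4 V^{2}$ ($N{\left(V \right)} = 2 V 2 V = 4 V^{2}$)
$q = - \frac{5746}{39883}$ ($q = \left(-5746\right) \frac{1}{39883} = - \frac{5746}{39883} \approx -0.14407$)
$N{\left(F{\left(6 \right)} - 66 \right)} + q = 4 \left(5 - 66\right)^{2} - \frac{5746}{39883} = 4 \left(-61\right)^{2} - \frac{5746}{39883} = 4 \cdot 3721 - \frac{5746}{39883} = 14884 - \frac{5746}{39883} = \frac{593612826}{39883}$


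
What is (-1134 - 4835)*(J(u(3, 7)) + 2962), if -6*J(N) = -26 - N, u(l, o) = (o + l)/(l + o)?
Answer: -35414077/2 ≈ -1.7707e+7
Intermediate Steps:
u(l, o) = 1 (u(l, o) = (l + o)/(l + o) = 1)
J(N) = 13/3 + N/6 (J(N) = -(-26 - N)/6 = 13/3 + N/6)
(-1134 - 4835)*(J(u(3, 7)) + 2962) = (-1134 - 4835)*((13/3 + (⅙)*1) + 2962) = -5969*((13/3 + ⅙) + 2962) = -5969*(9/2 + 2962) = -5969*5933/2 = -35414077/2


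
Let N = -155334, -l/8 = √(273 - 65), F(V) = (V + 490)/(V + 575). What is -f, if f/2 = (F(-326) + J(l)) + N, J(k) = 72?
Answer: 77320148/249 ≈ 3.1052e+5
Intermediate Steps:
F(V) = (490 + V)/(575 + V)
l = -32*√13 (l = -8*√(273 - 65) = -32*√13 ≈ -115.38)
f = -77320148/249 (f = 2*(((490 - 326)/(575 - 326) + 72) - 155334) = 2*((164/249 + 72) - 155334) = 2*(18092/249 - 155334) = 2*(-38660074/249) = -77320148/249 ≈ -3.1052e+5)
-f = -1*(-77320148/249) = 77320148/249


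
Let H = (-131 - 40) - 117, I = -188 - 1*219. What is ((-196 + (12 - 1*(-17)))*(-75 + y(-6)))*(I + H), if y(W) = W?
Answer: -9401265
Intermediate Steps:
I = -407 (I = -188 - 219 = -407)
H = -288 (H = -171 - 117 = -288)
((-196 + (12 - 1*(-17)))*(-75 + y(-6)))*(I + H) = ((-196 + (12 - 1*(-17)))*(-75 - 6))*(-407 - 288) = ((-196 + (12 + 17))*(-81))*(-695) = ((-196 + 29)*(-81))*(-695) = -167*(-81)*(-695) = 13527*(-695) = -9401265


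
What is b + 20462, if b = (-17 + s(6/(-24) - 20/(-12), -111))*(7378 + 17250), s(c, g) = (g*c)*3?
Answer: -12016473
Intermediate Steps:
s(c, g) = 3*c*g (s(c, g) = (c*g)*3 = 3*c*g)
b = -12036935 (b = (-17 + 3*(6/(-24) - 20/(-12))*(-111))*(7378 + 17250) = (-17 + 3*(6*(-1/24) - 20*(-1/12))*(-111))*24628 = (-17 + 3*(-1/4 + 5/3)*(-111))*24628 = (-17 + 3*(17/12)*(-111))*24628 = (-17 - 1887/4)*24628 = -1955/4*24628 = -12036935)
b + 20462 = -12036935 + 20462 = -12016473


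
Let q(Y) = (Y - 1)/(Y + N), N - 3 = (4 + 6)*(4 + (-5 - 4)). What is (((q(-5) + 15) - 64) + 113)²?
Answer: 2778889/676 ≈ 4110.8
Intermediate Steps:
N = -47 (N = 3 + (4 + 6)*(4 + (-5 - 4)) = 3 + 10*(4 - 9) = 3 + 10*(-5) = 3 - 50 = -47)
q(Y) = (-1 + Y)/(-47 + Y) (q(Y) = (Y - 1)/(Y - 47) = (-1 + Y)/(-47 + Y))
(((q(-5) + 15) - 64) + 113)² = ((((-1 - 5)/(-47 - 5) + 15) - 64) + 113)² = (((-6/(-52) + 15) - 64) + 113)² = (((-1/52*(-6) + 15) - 64) + 113)² = (((3/26 + 15) - 64) + 113)² = ((393/26 - 64) + 113)² = (-1271/26 + 113)² = (1667/26)² = 2778889/676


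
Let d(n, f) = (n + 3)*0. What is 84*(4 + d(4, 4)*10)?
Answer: 336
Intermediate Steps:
d(n, f) = 0 (d(n, f) = (3 + n)*0 = 0)
84*(4 + d(4, 4)*10) = 84*(4 + 0*10) = 84*(4 + 0) = 84*4 = 336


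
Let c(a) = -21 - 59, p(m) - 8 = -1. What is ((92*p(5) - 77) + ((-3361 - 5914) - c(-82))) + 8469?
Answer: -159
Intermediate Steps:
p(m) = 7 (p(m) = 8 - 1 = 7)
c(a) = -80
((92*p(5) - 77) + ((-3361 - 5914) - c(-82))) + 8469 = ((92*7 - 77) + ((-3361 - 5914) - 1*(-80))) + 8469 = ((644 - 77) + (-9275 + 80)) + 8469 = (567 - 9195) + 8469 = -8628 + 8469 = -159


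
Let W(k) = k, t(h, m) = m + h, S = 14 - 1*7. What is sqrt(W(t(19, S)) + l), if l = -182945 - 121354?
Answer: I*sqrt(304273) ≈ 551.61*I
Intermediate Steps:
S = 7 (S = 14 - 7 = 7)
l = -304299
t(h, m) = h + m
sqrt(W(t(19, S)) + l) = sqrt((19 + 7) - 304299) = sqrt(26 - 304299) = sqrt(-304273) = I*sqrt(304273)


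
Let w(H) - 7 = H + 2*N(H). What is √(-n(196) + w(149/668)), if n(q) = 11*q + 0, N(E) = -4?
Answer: I*√240601409/334 ≈ 46.441*I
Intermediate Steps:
n(q) = 11*q
w(H) = -1 + H (w(H) = 7 + (H + 2*(-4)) = 7 + (H - 8) = 7 + (-8 + H) = -1 + H)
√(-n(196) + w(149/668)) = √(-11*196 + (-1 + 149/668)) = √(-1*2156 + (-1 + 149*(1/668))) = √(-2156 + (-1 + 149/668)) = √(-2156 - 519/668) = √(-1440727/668) = I*√240601409/334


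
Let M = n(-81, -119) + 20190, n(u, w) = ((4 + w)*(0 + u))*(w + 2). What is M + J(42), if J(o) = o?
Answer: -1069623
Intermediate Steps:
n(u, w) = u*(2 + w)*(4 + w) (n(u, w) = ((4 + w)*u)*(2 + w) = (u*(4 + w))*(2 + w) = u*(2 + w)*(4 + w))
M = -1069665 (M = -81*(8 + (-119)² + 6*(-119)) + 20190 = -81*(8 + 14161 - 714) + 20190 = -81*13455 + 20190 = -1089855 + 20190 = -1069665)
M + J(42) = -1069665 + 42 = -1069623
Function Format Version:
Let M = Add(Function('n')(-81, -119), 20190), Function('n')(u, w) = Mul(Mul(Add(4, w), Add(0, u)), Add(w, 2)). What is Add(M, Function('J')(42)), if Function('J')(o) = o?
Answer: -1069623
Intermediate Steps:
Function('n')(u, w) = Mul(u, Add(2, w), Add(4, w)) (Function('n')(u, w) = Mul(Mul(Add(4, w), u), Add(2, w)) = Mul(Mul(u, Add(4, w)), Add(2, w)) = Mul(u, Add(2, w), Add(4, w)))
M = -1069665 (M = Add(Mul(-81, Add(8, Pow(-119, 2), Mul(6, -119))), 20190) = Add(Mul(-81, Add(8, 14161, -714)), 20190) = Add(Mul(-81, 13455), 20190) = Add(-1089855, 20190) = -1069665)
Add(M, Function('J')(42)) = Add(-1069665, 42) = -1069623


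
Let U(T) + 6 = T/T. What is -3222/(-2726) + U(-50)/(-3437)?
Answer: 5543822/4684631 ≈ 1.1834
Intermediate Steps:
U(T) = -5 (U(T) = -6 + T/T = -6 + 1 = -5)
-3222/(-2726) + U(-50)/(-3437) = -3222/(-2726) - 5/(-3437) = -3222*(-1/2726) - 5*(-1/3437) = 1611/1363 + 5/3437 = 5543822/4684631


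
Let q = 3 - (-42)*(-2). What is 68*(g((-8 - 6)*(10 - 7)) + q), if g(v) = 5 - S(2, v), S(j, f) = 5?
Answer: -5508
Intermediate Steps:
g(v) = 0 (g(v) = 5 - 1*5 = 5 - 5 = 0)
q = -81 (q = 3 - 1*84 = 3 - 84 = -81)
68*(g((-8 - 6)*(10 - 7)) + q) = 68*(0 - 81) = 68*(-81) = -5508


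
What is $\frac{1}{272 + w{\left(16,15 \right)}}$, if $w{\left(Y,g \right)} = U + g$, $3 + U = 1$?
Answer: $\frac{1}{285} \approx 0.0035088$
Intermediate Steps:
$U = -2$ ($U = -3 + 1 = -2$)
$w{\left(Y,g \right)} = -2 + g$
$\frac{1}{272 + w{\left(16,15 \right)}} = \frac{1}{272 + \left(-2 + 15\right)} = \frac{1}{272 + 13} = \frac{1}{285}$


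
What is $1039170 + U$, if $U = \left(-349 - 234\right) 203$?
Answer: $920821$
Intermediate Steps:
$U = -118349$ ($U = \left(-583\right) 203 = -118349$)
$1039170 + U = 1039170 - 118349 = 920821$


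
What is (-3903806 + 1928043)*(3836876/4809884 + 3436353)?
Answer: -8164081484622798766/1202471 ≈ -6.7894e+12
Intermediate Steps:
(-3903806 + 1928043)*(3836876/4809884 + 3436353) = -1975763*(3836876*(1/4809884) + 3436353) = -1975763*(959219/1202471 + 3436353) = -1975763*4132115787482/1202471 = -8164081484622798766/1202471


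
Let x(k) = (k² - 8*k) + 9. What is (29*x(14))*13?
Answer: 35061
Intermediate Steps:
x(k) = 9 + k² - 8*k
(29*x(14))*13 = (29*(9 + 14² - 8*14))*13 = (29*(9 + 196 - 112))*13 = (29*93)*13 = 2697*13 = 35061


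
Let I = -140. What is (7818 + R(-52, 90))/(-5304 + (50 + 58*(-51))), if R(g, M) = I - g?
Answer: -3865/4106 ≈ -0.94131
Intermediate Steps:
R(g, M) = -140 - g
(7818 + R(-52, 90))/(-5304 + (50 + 58*(-51))) = (7818 + (-140 - 1*(-52)))/(-5304 + (50 + 58*(-51))) = (7818 + (-140 + 52))/(-5304 + (50 - 2958)) = (7818 - 88)/(-5304 - 2908) = 7730/(-8212) = 7730*(-1/8212) = -3865/4106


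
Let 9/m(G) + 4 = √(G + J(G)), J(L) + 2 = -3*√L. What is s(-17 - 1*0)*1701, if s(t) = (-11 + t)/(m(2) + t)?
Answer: 47628/(17 + 9/(4 - I*2^(¼)*√3)) ≈ 2530.3 - 123.4*I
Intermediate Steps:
J(L) = -2 - 3*√L
m(G) = 9/(-4 + √(-2 + G - 3*√G)) (m(G) = 9/(-4 + √(G + (-2 - 3*√G))) = 9/(-4 + √(-2 + G - 3*√G)))
s(t) = (-11 + t)/(t + 9/(-4 + I*2^(¼)*√3)) (s(t) = (-11 + t)/(9/(-4 + √(-2 + 2 - 3*√2)) + t) = (-11 + t)/(9/(-4 + √(-3*√2)) + t) = (-11 + t)/(9/(-4 + I*2^(¼)*√3) + t) = (-11 + t)/(t + 9/(-4 + I*2^(¼)*√3)))
s(-17 - 1*0)*1701 = ((-11 + (-17 - 1*0))/((-17 - 1*0) - 9/(4 - I*2^(¼)*√3)))*1701 = ((-11 + (-17 + 0))/((-17 + 0) - 9/(4 - I*2^(¼)*√3)))*1701 = ((-11 - 17)/(-17 - 9/(4 - I*2^(¼)*√3)))*1701 = (-28/(-17 - 9/(4 - I*2^(¼)*√3)))*1701 = -28/(-17 - 9/(4 - I*2^(¼)*√3))*1701 = -47628/(-17 - 9/(4 - I*2^(¼)*√3))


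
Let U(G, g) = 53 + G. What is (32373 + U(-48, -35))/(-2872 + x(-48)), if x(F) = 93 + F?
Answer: -32378/2827 ≈ -11.453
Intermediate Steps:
(32373 + U(-48, -35))/(-2872 + x(-48)) = (32373 + (53 - 48))/(-2872 + (93 - 48)) = (32373 + 5)/(-2872 + 45) = 32378/(-2827) = 32378*(-1/2827) = -32378/2827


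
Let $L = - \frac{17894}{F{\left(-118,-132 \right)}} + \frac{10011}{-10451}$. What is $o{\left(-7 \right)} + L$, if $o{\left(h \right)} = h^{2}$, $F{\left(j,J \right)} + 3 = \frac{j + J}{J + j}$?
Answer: $\frac{94007185}{10451} \approx 8995.0$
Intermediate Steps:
$F{\left(j,J \right)} = -2$ ($F{\left(j,J \right)} = -3 + \frac{j + J}{J + j} = -3 + \frac{J + j}{J + j} = -3 + 1 = -2$)
$L = \frac{93495086}{10451}$ ($L = - \frac{17894}{-2} + \frac{10011}{-10451} = \left(-17894\right) \left(- \frac{1}{2}\right) + 10011 \left(- \frac{1}{10451}\right) = 8947 - \frac{10011}{10451} = \frac{93495086}{10451} \approx 8946.0$)
$o{\left(-7 \right)} + L = \left(-7\right)^{2} + \frac{93495086}{10451} = 49 + \frac{93495086}{10451} = \frac{94007185}{10451}$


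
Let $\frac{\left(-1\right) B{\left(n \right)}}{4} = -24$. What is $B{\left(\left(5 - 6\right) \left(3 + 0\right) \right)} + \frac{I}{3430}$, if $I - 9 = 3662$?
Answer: $\frac{332951}{3430} \approx 97.07$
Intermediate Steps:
$I = 3671$ ($I = 9 + 3662 = 3671$)
$B{\left(n \right)} = 96$ ($B{\left(n \right)} = \left(-4\right) \left(-24\right) = 96$)
$B{\left(\left(5 - 6\right) \left(3 + 0\right) \right)} + \frac{I}{3430} = 96 + \frac{3671}{3430} = \frac{332951}{3430}$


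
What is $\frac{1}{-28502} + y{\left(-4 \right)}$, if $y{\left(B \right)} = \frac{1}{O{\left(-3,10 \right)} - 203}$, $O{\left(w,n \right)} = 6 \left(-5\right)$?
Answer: $- \frac{28735}{6640966} \approx -0.0043269$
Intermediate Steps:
$O{\left(w,n \right)} = -30$
$y{\left(B \right)} = - \frac{1}{233}$ ($y{\left(B \right)} = \frac{1}{-30 - 203} = \frac{1}{-233} = - \frac{1}{233}$)
$\frac{1}{-28502} + y{\left(-4 \right)} = \frac{1}{-28502} - \frac{1}{233} = - \frac{1}{28502} - \frac{1}{233} = - \frac{28735}{6640966}$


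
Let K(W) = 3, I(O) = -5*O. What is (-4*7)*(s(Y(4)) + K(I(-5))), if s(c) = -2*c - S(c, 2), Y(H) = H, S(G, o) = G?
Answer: 252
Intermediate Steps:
s(c) = -3*c (s(c) = -2*c - c = -3*c)
(-4*7)*(s(Y(4)) + K(I(-5))) = (-4*7)*(-3*4 + 3) = -28*(-12 + 3) = -28*(-9) = 252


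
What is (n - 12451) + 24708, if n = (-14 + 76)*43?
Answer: 14923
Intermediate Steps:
n = 2666 (n = 62*43 = 2666)
(n - 12451) + 24708 = (2666 - 12451) + 24708 = -9785 + 24708 = 14923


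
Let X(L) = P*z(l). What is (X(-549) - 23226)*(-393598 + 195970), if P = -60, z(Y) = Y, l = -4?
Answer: 4542677208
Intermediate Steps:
X(L) = 240 (X(L) = -60*(-4) = 240)
(X(-549) - 23226)*(-393598 + 195970) = (240 - 23226)*(-393598 + 195970) = -22986*(-197628) = 4542677208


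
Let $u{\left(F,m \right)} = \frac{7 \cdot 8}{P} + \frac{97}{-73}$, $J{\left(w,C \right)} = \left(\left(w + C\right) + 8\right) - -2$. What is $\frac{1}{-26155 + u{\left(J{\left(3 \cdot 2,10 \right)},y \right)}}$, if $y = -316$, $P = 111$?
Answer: $- \frac{8103}{211940644} \approx -3.8232 \cdot 10^{-5}$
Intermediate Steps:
$J{\left(w,C \right)} = 10 + C + w$ ($J{\left(w,C \right)} = \left(\left(C + w\right) + 8\right) + 2 = \left(8 + C + w\right) + 2 = 10 + C + w$)
$u{\left(F,m \right)} = - \frac{6679}{8103}$ ($u{\left(F,m \right)} = \frac{7 \cdot 8}{111} + \frac{97}{-73} = 56 \cdot \frac{1}{111} + 97 \left(- \frac{1}{73}\right) = \frac{56}{111} - \frac{97}{73} = - \frac{6679}{8103}$)
$\frac{1}{-26155 + u{\left(J{\left(3 \cdot 2,10 \right)},y \right)}} = \frac{1}{-26155 - \frac{6679}{8103}} = \frac{1}{- \frac{211940644}{8103}} = - \frac{8103}{211940644}$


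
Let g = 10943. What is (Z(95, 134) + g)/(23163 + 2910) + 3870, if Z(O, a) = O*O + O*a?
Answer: 100935208/26073 ≈ 3871.3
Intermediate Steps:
Z(O, a) = O² + O*a
(Z(95, 134) + g)/(23163 + 2910) + 3870 = (95*(95 + 134) + 10943)/(23163 + 2910) + 3870 = (95*229 + 10943)/26073 + 3870 = (21755 + 10943)*(1/26073) + 3870 = 32698*(1/26073) + 3870 = 32698/26073 + 3870 = 100935208/26073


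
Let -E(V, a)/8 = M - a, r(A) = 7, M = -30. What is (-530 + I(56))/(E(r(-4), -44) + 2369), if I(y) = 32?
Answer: -498/2257 ≈ -0.22065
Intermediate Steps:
E(V, a) = 240 + 8*a (E(V, a) = -8*(-30 - a) = 240 + 8*a)
(-530 + I(56))/(E(r(-4), -44) + 2369) = (-530 + 32)/((240 + 8*(-44)) + 2369) = -498/((240 - 352) + 2369) = -498/(-112 + 2369) = -498/2257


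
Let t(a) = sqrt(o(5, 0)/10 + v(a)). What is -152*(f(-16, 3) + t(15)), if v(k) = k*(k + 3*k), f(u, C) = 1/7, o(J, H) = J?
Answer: -152/7 - 76*sqrt(3602) ≈ -4583.0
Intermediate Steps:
f(u, C) = 1/7
v(k) = 4*k**2 (v(k) = k*(4*k) = 4*k**2)
t(a) = sqrt(1/2 + 4*a**2) (t(a) = sqrt(5/10 + 4*a**2) = sqrt(5*(1/10) + 4*a**2) = sqrt(1/2 + 4*a**2))
-152*(f(-16, 3) + t(15)) = -152*(1/7 + sqrt(2 + 16*15**2)/2) = -152*(1/7 + sqrt(2 + 16*225)/2) = -152*(1/7 + sqrt(2 + 3600)/2) = -152*(1/7 + sqrt(3602)/2) = -152/7 - 76*sqrt(3602)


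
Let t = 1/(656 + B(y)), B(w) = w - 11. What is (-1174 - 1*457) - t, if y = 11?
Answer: -1069937/656 ≈ -1631.0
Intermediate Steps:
B(w) = -11 + w
t = 1/656 (t = 1/(656 + (-11 + 11)) = 1/(656 + 0) = 1/656 ≈ 0.0015244)
(-1174 - 1*457) - t = (-1174 - 1*457) - 1*1/656 = (-1174 - 457) - 1/656 = -1631 - 1/656 = -1069937/656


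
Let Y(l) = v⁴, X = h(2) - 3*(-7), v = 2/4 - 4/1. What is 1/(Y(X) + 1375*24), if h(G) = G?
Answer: 16/530401 ≈ 3.0166e-5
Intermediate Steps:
v = -7/2 (v = 2*(¼) - 4*1 = ½ - 4 = -7/2 ≈ -3.5000)
X = 23 (X = 2 - 3*(-7) = 2 + 21 = 23)
Y(l) = 2401/16 (Y(l) = (-7/2)⁴ = 2401/16)
1/(Y(X) + 1375*24) = 1/(2401/16 + 1375*24) = 1/(2401/16 + 33000) = 1/(530401/16) = 16/530401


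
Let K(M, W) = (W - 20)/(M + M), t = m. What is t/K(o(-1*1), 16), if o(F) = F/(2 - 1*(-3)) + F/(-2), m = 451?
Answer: -1353/20 ≈ -67.650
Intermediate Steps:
t = 451
o(F) = -3*F/10 (o(F) = F/(2 + 3) + F*(-1/2) = F/5 - F/2 = -3*F/10)
K(M, W) = (-20 + W)/(2*M) (K(M, W) = (-20 + W)/((2*M)) = (-20 + W)*(1/(2*M)) = (-20 + W)/(2*M))
t/K(o(-1*1), 16) = 451/(((-20 + 16)/(2*((-(-3)/10))))) = 451/(((1/2)*(-4)/(-3/10*(-1)))) = 451/(((1/2)*(-4)/(3/10))) = 451/(((1/2)*(10/3)*(-4))) = 451/(-20/3) = 451*(-3/20) = -1353/20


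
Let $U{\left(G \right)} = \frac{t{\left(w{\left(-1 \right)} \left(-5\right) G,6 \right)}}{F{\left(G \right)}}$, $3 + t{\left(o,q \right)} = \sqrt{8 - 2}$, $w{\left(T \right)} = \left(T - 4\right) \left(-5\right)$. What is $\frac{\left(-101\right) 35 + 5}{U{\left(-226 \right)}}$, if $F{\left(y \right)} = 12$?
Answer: $42360 + 14120 \sqrt{6} \approx 76947.0$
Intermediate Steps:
$w{\left(T \right)} = 20 - 5 T$ ($w{\left(T \right)} = \left(-4 + T\right) \left(-5\right) = 20 - 5 T$)
$t{\left(o,q \right)} = -3 + \sqrt{6}$ ($t{\left(o,q \right)} = -3 + \sqrt{8 - 2} = -3 + \sqrt{6}$)
$U{\left(G \right)} = - \frac{1}{4} + \frac{\sqrt{6}}{12}$ ($U{\left(G \right)} = \frac{-3 + \sqrt{6}}{12} = \left(-3 + \sqrt{6}\right) \frac{1}{12} = - \frac{1}{4} + \frac{\sqrt{6}}{12}$)
$\frac{\left(-101\right) 35 + 5}{U{\left(-226 \right)}} = \frac{\left(-101\right) 35 + 5}{- \frac{1}{4} + \frac{\sqrt{6}}{12}} = \frac{-3535 + 5}{- \frac{1}{4} + \frac{\sqrt{6}}{12}} = - \frac{3530}{- \frac{1}{4} + \frac{\sqrt{6}}{12}}$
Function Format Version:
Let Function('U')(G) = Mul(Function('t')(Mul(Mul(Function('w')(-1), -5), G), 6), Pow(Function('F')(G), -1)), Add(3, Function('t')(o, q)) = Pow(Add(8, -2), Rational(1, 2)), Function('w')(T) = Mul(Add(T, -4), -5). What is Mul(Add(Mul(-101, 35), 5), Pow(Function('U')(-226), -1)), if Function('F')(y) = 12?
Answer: Add(42360, Mul(14120, Pow(6, Rational(1, 2)))) ≈ 76947.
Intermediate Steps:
Function('w')(T) = Add(20, Mul(-5, T)) (Function('w')(T) = Mul(Add(-4, T), -5) = Add(20, Mul(-5, T)))
Function('t')(o, q) = Add(-3, Pow(6, Rational(1, 2))) (Function('t')(o, q) = Add(-3, Pow(Add(8, -2), Rational(1, 2))) = Add(-3, Pow(6, Rational(1, 2))))
Function('U')(G) = Add(Rational(-1, 4), Mul(Rational(1, 12), Pow(6, Rational(1, 2)))) (Function('U')(G) = Mul(Add(-3, Pow(6, Rational(1, 2))), Pow(12, -1)) = Mul(Add(-3, Pow(6, Rational(1, 2))), Rational(1, 12)) = Add(Rational(-1, 4), Mul(Rational(1, 12), Pow(6, Rational(1, 2)))))
Mul(Add(Mul(-101, 35), 5), Pow(Function('U')(-226), -1)) = Mul(Add(Mul(-101, 35), 5), Pow(Add(Rational(-1, 4), Mul(Rational(1, 12), Pow(6, Rational(1, 2)))), -1)) = Mul(Add(-3535, 5), Pow(Add(Rational(-1, 4), Mul(Rational(1, 12), Pow(6, Rational(1, 2)))), -1)) = Mul(-3530, Pow(Add(Rational(-1, 4), Mul(Rational(1, 12), Pow(6, Rational(1, 2)))), -1))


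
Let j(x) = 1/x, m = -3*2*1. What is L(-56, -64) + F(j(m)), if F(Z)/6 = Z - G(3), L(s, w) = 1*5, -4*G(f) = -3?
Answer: -½ ≈ -0.50000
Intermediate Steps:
G(f) = ¾ (G(f) = -¼*(-3) = ¾)
L(s, w) = 5
m = -6 (m = -6*1 = -6)
j(x) = 1/x
F(Z) = -9/2 + 6*Z (F(Z) = 6*(Z - 1*¾) = 6*(Z - ¾) = 6*(-¾ + Z) = -9/2 + 6*Z)
L(-56, -64) + F(j(m)) = 5 + (-9/2 + 6/(-6)) = 5 + (-9/2 + 6*(-⅙)) = 5 + (-9/2 - 1) = 5 - 11/2 = -½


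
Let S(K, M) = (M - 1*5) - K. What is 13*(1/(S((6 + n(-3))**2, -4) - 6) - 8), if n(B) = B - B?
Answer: -5317/51 ≈ -104.25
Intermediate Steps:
n(B) = 0
S(K, M) = -5 + M - K (S(K, M) = (M - 5) - K = (-5 + M) - K = -5 + M - K)
13*(1/(S((6 + n(-3))**2, -4) - 6) - 8) = 13*(1/((-5 - 4 - (6 + 0)**2) - 6) - 8) = 13*(1/((-5 - 4 - 1*6**2) - 6) - 8) = 13*(1/((-5 - 4 - 1*36) - 6) - 8) = 13*(1/((-5 - 4 - 36) - 6) - 8) = 13*(1/(-45 - 6) - 8) = 13*(1/(-51) - 8) = 13*(-1/51 - 8) = 13*(-409/51) = -5317/51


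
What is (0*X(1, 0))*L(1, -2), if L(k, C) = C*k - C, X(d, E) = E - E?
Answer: 0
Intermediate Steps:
X(d, E) = 0
L(k, C) = -C + C*k
(0*X(1, 0))*L(1, -2) = (0*0)*(-2*(-1 + 1)) = 0*(-2*0) = 0*0 = 0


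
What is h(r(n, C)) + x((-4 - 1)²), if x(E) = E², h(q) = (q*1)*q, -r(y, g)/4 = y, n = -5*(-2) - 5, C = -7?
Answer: 1025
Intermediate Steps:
n = 5 (n = 10 - 5 = 5)
r(y, g) = -4*y
h(q) = q² (h(q) = q*q = q²)
h(r(n, C)) + x((-4 - 1)²) = (-4*5)² + ((-4 - 1)²)² = (-20)² + ((-5)²)² = 400 + 25² = 400 + 625 = 1025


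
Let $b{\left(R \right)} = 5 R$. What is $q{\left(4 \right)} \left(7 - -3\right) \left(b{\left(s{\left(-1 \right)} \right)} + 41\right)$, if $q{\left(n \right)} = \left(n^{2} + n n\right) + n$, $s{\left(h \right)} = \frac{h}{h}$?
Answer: $16560$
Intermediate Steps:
$s{\left(h \right)} = 1$
$q{\left(n \right)} = n + 2 n^{2}$ ($q{\left(n \right)} = \left(n^{2} + n^{2}\right) + n = 2 n^{2} + n = n + 2 n^{2}$)
$q{\left(4 \right)} \left(7 - -3\right) \left(b{\left(s{\left(-1 \right)} \right)} + 41\right) = 4 \left(1 + 2 \cdot 4\right) \left(7 - -3\right) \left(5 \cdot 1 + 41\right) = 4 \left(1 + 8\right) \left(7 + \left(-1 + 4\right)\right) \left(5 + 41\right) = 4 \cdot 9 \left(7 + 3\right) 46 = 36 \cdot 10 \cdot 46 = 360 \cdot 46 = 16560$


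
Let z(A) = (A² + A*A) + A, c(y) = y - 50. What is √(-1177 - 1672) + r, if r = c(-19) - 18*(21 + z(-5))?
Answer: -1257 + I*√2849 ≈ -1257.0 + 53.376*I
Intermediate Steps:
c(y) = -50 + y
z(A) = A + 2*A² (z(A) = (A² + A²) + A = 2*A² + A = A + 2*A²)
r = -1257 (r = (-50 - 19) - 18*(21 - 5*(1 + 2*(-5))) = -69 - 18*(21 - 5*(1 - 10)) = -69 - 18*(21 - 5*(-9)) = -69 - 18*(21 + 45) = -69 - 18*66 = -69 - 1*1188 = -69 - 1188 = -1257)
√(-1177 - 1672) + r = √(-1177 - 1672) - 1257 = √(-2849) - 1257 = I*√2849 - 1257 = -1257 + I*√2849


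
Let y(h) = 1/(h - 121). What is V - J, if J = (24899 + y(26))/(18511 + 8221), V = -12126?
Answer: -7699206861/634885 ≈ -12127.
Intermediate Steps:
y(h) = 1/(-121 + h)
J = 591351/634885 (J = (24899 + 1/(-121 + 26))/(18511 + 8221) = (24899 + 1/(-95))/26732 = (24899 - 1/95)*(1/26732) = (2365404/95)*(1/26732) = 591351/634885 ≈ 0.93143)
V - J = -12126 - 1*591351/634885 = -12126 - 591351/634885 = -7699206861/634885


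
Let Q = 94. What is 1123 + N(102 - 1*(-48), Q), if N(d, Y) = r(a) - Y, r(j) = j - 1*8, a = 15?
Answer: 1036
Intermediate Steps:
r(j) = -8 + j (r(j) = j - 8 = -8 + j)
N(d, Y) = 7 - Y (N(d, Y) = (-8 + 15) - Y = 7 - Y)
1123 + N(102 - 1*(-48), Q) = 1123 + (7 - 1*94) = 1123 + (7 - 94) = 1123 - 87 = 1036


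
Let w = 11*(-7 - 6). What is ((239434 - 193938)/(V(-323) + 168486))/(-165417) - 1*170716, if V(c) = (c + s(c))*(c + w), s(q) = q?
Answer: -6629493014914040/38833460337 ≈ -1.7072e+5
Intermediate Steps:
w = -143 (w = 11*(-13) = -143)
V(c) = 2*c*(-143 + c) (V(c) = (c + c)*(c - 143) = (2*c)*(-143 + c) = 2*c*(-143 + c))
((239434 - 193938)/(V(-323) + 168486))/(-165417) - 1*170716 = ((239434 - 193938)/(2*(-323)*(-143 - 323) + 168486))/(-165417) - 1*170716 = (45496/(2*(-323)*(-466) + 168486))*(-1/165417) - 170716 = (45496/(301036 + 168486))*(-1/165417) - 170716 = (45496/469522)*(-1/165417) - 170716 = (45496*(1/469522))*(-1/165417) - 170716 = (22748/234761)*(-1/165417) - 170716 = -22748/38833460337 - 170716 = -6629493014914040/38833460337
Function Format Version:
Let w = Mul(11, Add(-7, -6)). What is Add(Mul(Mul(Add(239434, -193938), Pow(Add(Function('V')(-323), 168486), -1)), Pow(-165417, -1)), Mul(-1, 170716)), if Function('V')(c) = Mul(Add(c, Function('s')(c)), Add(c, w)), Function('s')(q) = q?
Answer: Rational(-6629493014914040, 38833460337) ≈ -1.7072e+5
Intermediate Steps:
w = -143 (w = Mul(11, -13) = -143)
Function('V')(c) = Mul(2, c, Add(-143, c)) (Function('V')(c) = Mul(Add(c, c), Add(c, -143)) = Mul(Mul(2, c), Add(-143, c)) = Mul(2, c, Add(-143, c)))
Add(Mul(Mul(Add(239434, -193938), Pow(Add(Function('V')(-323), 168486), -1)), Pow(-165417, -1)), Mul(-1, 170716)) = Add(Mul(Mul(Add(239434, -193938), Pow(Add(Mul(2, -323, Add(-143, -323)), 168486), -1)), Pow(-165417, -1)), Mul(-1, 170716)) = Add(Mul(Mul(45496, Pow(Add(Mul(2, -323, -466), 168486), -1)), Rational(-1, 165417)), -170716) = Add(Mul(Mul(45496, Pow(Add(301036, 168486), -1)), Rational(-1, 165417)), -170716) = Add(Mul(Mul(45496, Pow(469522, -1)), Rational(-1, 165417)), -170716) = Add(Mul(Mul(45496, Rational(1, 469522)), Rational(-1, 165417)), -170716) = Add(Mul(Rational(22748, 234761), Rational(-1, 165417)), -170716) = Add(Rational(-22748, 38833460337), -170716) = Rational(-6629493014914040, 38833460337)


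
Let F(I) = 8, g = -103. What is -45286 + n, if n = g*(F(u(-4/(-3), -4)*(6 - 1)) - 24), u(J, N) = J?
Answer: -43638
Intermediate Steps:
n = 1648 (n = -103*(8 - 24) = -103*(-16) = 1648)
-45286 + n = -45286 + 1648 = -43638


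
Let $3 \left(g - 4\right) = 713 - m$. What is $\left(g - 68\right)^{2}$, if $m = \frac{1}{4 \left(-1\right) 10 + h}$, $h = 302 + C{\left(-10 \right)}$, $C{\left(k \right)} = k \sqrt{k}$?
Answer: $\frac{1422340420 \sqrt{10} + 18361082001 i}{36 \left(1310 \sqrt{10} + 16911 i\right)} \approx 30160.0 - 0.05257 i$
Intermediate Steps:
$C{\left(k \right)} = k^{\frac{3}{2}}$
$h = 302 - 10 i \sqrt{10}$ ($h = 302 + \left(-10\right)^{\frac{3}{2}} = 302 - 10 i \sqrt{10} \approx 302.0 - 31.623 i$)
$m = \frac{1}{262 - 10 i \sqrt{10}}$ ($m = \frac{1}{4 \left(-1\right) 10 + \left(302 - 10 i \sqrt{10}\right)} = \frac{1}{\left(-4\right) 10 + \left(302 - 10 i \sqrt{10}\right)} = \frac{1}{-40 + \left(302 - 10 i \sqrt{10}\right)} = \frac{1}{262 - 10 i \sqrt{10}} \approx 0.003762 + 0.00045406 i$)
$g = \frac{8415273}{34822} - \frac{5 i \sqrt{10}}{104466}$ ($g = 4 + \frac{713 - \left(\frac{131}{34822} + \frac{5 i \sqrt{10}}{34822}\right)}{3} = 4 + \frac{\frac{24827955}{34822} - \frac{5 i \sqrt{10}}{34822}}{3} = 4 + \left(\frac{8275985}{34822} - \frac{5 i \sqrt{10}}{104466}\right) = \frac{8415273}{34822} - \frac{5 i \sqrt{10}}{104466} \approx 241.67 - 0.00015135 i$)
$\left(g - 68\right)^{2} = \left(\left(\frac{8415273}{34822} - \frac{5 i \sqrt{10}}{104466}\right) - 68\right)^{2} = \left(\frac{6047377}{34822} - \frac{5 i \sqrt{10}}{104466}\right)^{2}$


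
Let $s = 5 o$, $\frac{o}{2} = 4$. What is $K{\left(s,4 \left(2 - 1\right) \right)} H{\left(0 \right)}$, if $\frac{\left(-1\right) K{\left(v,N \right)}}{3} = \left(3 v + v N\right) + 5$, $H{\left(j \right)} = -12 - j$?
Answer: $10260$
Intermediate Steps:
$o = 8$ ($o = 2 \cdot 4 = 8$)
$s = 40$ ($s = 5 \cdot 8 = 40$)
$K{\left(v,N \right)} = -15 - 9 v - 3 N v$ ($K{\left(v,N \right)} = - 3 \left(\left(3 v + v N\right) + 5\right) = - 3 \left(\left(3 v + N v\right) + 5\right) = - 3 \left(5 + 3 v + N v\right) = -15 - 9 v - 3 N v$)
$K{\left(s,4 \left(2 - 1\right) \right)} H{\left(0 \right)} = \left(-15 - 360 - 3 \cdot 4 \left(2 - 1\right) 40\right) \left(-12 - 0\right) = \left(-15 - 360 - 3 \cdot 4 \cdot 1 \cdot 40\right) \left(-12 + 0\right) = \left(-15 - 360 - 12 \cdot 40\right) \left(-12\right) = \left(-15 - 360 - 480\right) \left(-12\right) = \left(-855\right) \left(-12\right) = 10260$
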